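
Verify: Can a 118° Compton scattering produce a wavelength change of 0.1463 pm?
No, inconsistent

Calculate the expected shift for θ = 118°:

Δλ_expected = λ_C(1 - cos(118°))
Δλ_expected = 2.4263 × (1 - cos(118°))
Δλ_expected = 2.4263 × 1.4695
Δλ_expected = 3.5654 pm

Given shift: 0.1463 pm
Expected shift: 3.5654 pm
Difference: 3.4191 pm

The values do not match. The given shift corresponds to θ ≈ 20.0°, not 118°.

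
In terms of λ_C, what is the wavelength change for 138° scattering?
1.7431 λ_C

The Compton shift formula is:
Δλ = λ_C(1 - cos θ)

Dividing both sides by λ_C:
Δλ/λ_C = 1 - cos θ

For θ = 138°:
Δλ/λ_C = 1 - cos(138°)
Δλ/λ_C = 1 - -0.7431
Δλ/λ_C = 1.7431

This means the shift is 1.7431 × λ_C = 4.2294 pm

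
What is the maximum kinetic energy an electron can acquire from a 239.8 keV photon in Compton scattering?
116.0995 keV

Maximum energy transfer occurs at θ = 180° (backscattering).

Initial photon: E₀ = 239.8 keV → λ₀ = 5.1703 pm

Maximum Compton shift (at 180°):
Δλ_max = 2λ_C = 2 × 2.4263 = 4.8526 pm

Final wavelength:
λ' = 5.1703 + 4.8526 = 10.0229 pm

Minimum photon energy (maximum energy to electron):
E'_min = hc/λ' = 123.7005 keV

Maximum electron kinetic energy:
K_max = E₀ - E'_min = 239.8000 - 123.7005 = 116.0995 keV

(Intermediate values are shown rounded; full precision is carried through to the final answer.)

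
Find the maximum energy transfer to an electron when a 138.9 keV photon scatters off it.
48.9179 keV

Maximum energy transfer occurs at θ = 180° (backscattering).

Initial photon: E₀ = 138.9 keV → λ₀ = 8.9261 pm

Maximum Compton shift (at 180°):
Δλ_max = 2λ_C = 2 × 2.4263 = 4.8526 pm

Final wavelength:
λ' = 8.9261 + 4.8526 = 13.7788 pm

Minimum photon energy (maximum energy to electron):
E'_min = hc/λ' = 89.9821 keV

Maximum electron kinetic energy:
K_max = E₀ - E'_min = 138.9000 - 89.9821 = 48.9179 keV

(Intermediate values are shown rounded; full precision is carried through to the final answer.)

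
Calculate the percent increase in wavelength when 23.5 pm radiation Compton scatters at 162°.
20.1441%

Calculate the Compton shift:
Δλ = λ_C(1 - cos(162°))
Δλ = 2.4263 × (1 - cos(162°))
Δλ = 2.4263 × 1.9511
Δλ = 4.7339 pm

Percentage change:
(Δλ/λ₀) × 100 = (4.7339/23.5) × 100
= 20.1441%

(Intermediate values are shown rounded; full precision is carried through to the final answer.)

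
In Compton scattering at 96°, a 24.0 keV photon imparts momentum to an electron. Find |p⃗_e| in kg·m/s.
1.8598e-23 kg·m/s

The electron is initially at rest, so by conservation of momentum:
p⃗_e = p⃗₀ − p⃗'  (incident photon momentum minus scattered photon momentum)

Photon momentum magnitudes (p = h/λ = E/c):
λ₀ = hc/E₀ = 51.6601 pm → p₀ = h/λ₀ = 1.2826e-23 kg·m/s
Δλ = λ_C(1 − cos 96°) = 2.6799 pm
λ' = 54.3400 pm → p' = h/λ' = 1.2194e-23 kg·m/s

The scattered photon makes angle θ = 96° with the incident direction, so by the law of cosines:
|p⃗_e|² = p₀² + p'² − 2p₀p'cos θ
|p⃗_e|² = (1.2826e-23)² + (1.2194e-23)² − 2·1.2826e-23·1.2194e-23·cos(96°)
|p⃗_e| = 1.8598e-23 kg·m/s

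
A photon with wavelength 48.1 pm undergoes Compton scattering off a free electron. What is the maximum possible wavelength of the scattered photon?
52.9526 pm (at θ = 180°)

The Compton shift is Δλ = λ_C(1 − cos θ).

Since cos θ ranges from −1 to 1, the factor (1 − cos θ) ranges from 0 to 2; the maximum shift occurs at θ = 180° (backscattering):
Δλ_max = 2λ_C = 2 × 2.4263 pm = 4.8526 pm

Maximum scattered wavelength:
λ'_max = λ₀ + Δλ_max = 48.1 + 4.8526 = 52.9526 pm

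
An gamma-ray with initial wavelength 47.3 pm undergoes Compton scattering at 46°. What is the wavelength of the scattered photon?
48.0409 pm

Using the Compton scattering formula:
λ' = λ + Δλ = λ + λ_C(1 - cos θ)

Given:
- Initial wavelength λ = 47.3 pm
- Scattering angle θ = 46°
- Compton wavelength λ_C ≈ 2.4263 pm

Calculate the shift:
Δλ = 2.4263 × (1 - cos(46°))
Δλ = 2.4263 × 0.3053
Δλ = 0.7409 pm

Final wavelength:
λ' = 47.3 + 0.7409 = 48.0409 pm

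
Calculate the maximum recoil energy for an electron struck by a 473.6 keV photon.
307.6356 keV

Maximum energy transfer occurs at θ = 180° (backscattering).

Initial photon: E₀ = 473.6 keV → λ₀ = 2.6179 pm

Maximum Compton shift (at 180°):
Δλ_max = 2λ_C = 2 × 2.4263 = 4.8526 pm

Final wavelength:
λ' = 2.6179 + 4.8526 = 7.4705 pm

Minimum photon energy (maximum energy to electron):
E'_min = hc/λ' = 165.9644 keV

Maximum electron kinetic energy:
K_max = E₀ - E'_min = 473.6000 - 165.9644 = 307.6356 keV

(Intermediate values are shown rounded; full precision is carried through to the final answer.)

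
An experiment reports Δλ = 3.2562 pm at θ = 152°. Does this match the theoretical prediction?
No, inconsistent

Calculate the expected shift for θ = 152°:

Δλ_expected = λ_C(1 - cos(152°))
Δλ_expected = 2.4263 × (1 - cos(152°))
Δλ_expected = 2.4263 × 1.8829
Δλ_expected = 4.5686 pm

Given shift: 3.2562 pm
Expected shift: 4.5686 pm
Difference: 1.3125 pm

The values do not match. The given shift corresponds to θ ≈ 110.0°, not 152°.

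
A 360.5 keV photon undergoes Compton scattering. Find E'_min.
149.5254 keV (at θ = 180°)

The scattered photon has minimum energy when its wavelength is maximum, i.e., when the Compton shift Δλ = λ_C(1 − cos θ) is maximum. This occurs at θ = 180° (backscattering), giving Δλ_max = 2λ_C = 4.8526 pm.

Initial wavelength: λ₀ = hc/E₀ = 3.4392 pm
Maximum final wavelength: λ'_max = λ₀ + 2λ_C = 3.4392 + 4.8526 = 8.2918 pm
Minimum final energy: E'_min = hc/λ'_max = 149.5254 keV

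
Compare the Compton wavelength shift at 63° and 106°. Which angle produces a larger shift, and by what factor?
106° produces the larger shift by a factor of 2.336

Calculate both shifts using Δλ = λ_C(1 - cos θ):

For θ₁ = 63°:
Δλ₁ = 2.4263 × (1 - cos(63°))
Δλ₁ = 2.4263 × 0.5460
Δλ₁ = 1.3248 pm

For θ₂ = 106°:
Δλ₂ = 2.4263 × (1 - cos(106°))
Δλ₂ = 2.4263 × 1.2756
Δλ₂ = 3.0951 pm

The 106° angle produces the larger shift.
Ratio: 3.0951/1.3248 = 2.336

(Intermediate values are shown rounded; full precision is carried through to the final answer.)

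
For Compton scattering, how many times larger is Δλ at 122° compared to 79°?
122° produces the larger shift by a factor of 1.891

Calculate both shifts using Δλ = λ_C(1 - cos θ):

For θ₁ = 79°:
Δλ₁ = 2.4263 × (1 - cos(79°))
Δλ₁ = 2.4263 × 0.8092
Δλ₁ = 1.9633 pm

For θ₂ = 122°:
Δλ₂ = 2.4263 × (1 - cos(122°))
Δλ₂ = 2.4263 × 1.5299
Δλ₂ = 3.7121 pm

The 122° angle produces the larger shift.
Ratio: 3.7121/1.9633 = 1.891

(Intermediate values are shown rounded; full precision is carried through to the final answer.)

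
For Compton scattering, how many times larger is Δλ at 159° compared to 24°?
159° produces the larger shift by a factor of 22.365

Calculate both shifts using Δλ = λ_C(1 - cos θ):

For θ₁ = 24°:
Δλ₁ = 2.4263 × (1 - cos(24°))
Δλ₁ = 2.4263 × 0.0865
Δλ₁ = 0.2098 pm

For θ₂ = 159°:
Δλ₂ = 2.4263 × (1 - cos(159°))
Δλ₂ = 2.4263 × 1.9336
Δλ₂ = 4.6915 pm

The 159° angle produces the larger shift.
Ratio: 4.6915/0.2098 = 22.365

(Intermediate values are shown rounded; full precision is carried through to the final answer.)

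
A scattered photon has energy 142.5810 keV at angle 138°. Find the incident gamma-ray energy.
277.5998 keV

Convert final energy to wavelength (hc ≈ 1239.842 keV·pm):
λ' = hc/E' = 1239.842 / 142.5810 = 8.6957 pm

Calculate the Compton shift:
Δλ = λ_C(1 - cos(138°))
Δλ = 2.4263 × (1 - cos(138°))
Δλ = 4.2294 pm

Initial wavelength:
λ = λ' - Δλ = 8.6957 - 4.2294 = 4.4663 pm

Initial energy:
E = hc/λ = 1239.842 / 4.4663 = 277.5998 keV

(Intermediate values are shown rounded; full precision is carried through to the final answer.)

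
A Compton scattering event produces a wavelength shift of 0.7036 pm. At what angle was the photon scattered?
44.76°

From the Compton formula Δλ = λ_C(1 - cos θ), we can solve for θ:

cos θ = 1 - Δλ/λ_C

Given:
- Δλ = 0.7036 pm
- λ_C = h/(m_e·c) ≈ 2.42631024 pm

cos θ = 1 - 0.7036/2.42631024
cos θ = 1 - 0.289988
cos θ = 0.710012

θ = arccos(0.710012)
θ = 44.76°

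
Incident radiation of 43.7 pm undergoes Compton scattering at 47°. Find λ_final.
44.4716 pm

Using the Compton scattering formula:
λ' = λ + Δλ = λ + λ_C(1 - cos θ)

Given:
- Initial wavelength λ = 43.7 pm
- Scattering angle θ = 47°
- Compton wavelength λ_C ≈ 2.4263 pm

Calculate the shift:
Δλ = 2.4263 × (1 - cos(47°))
Δλ = 2.4263 × 0.3180
Δλ = 0.7716 pm

Final wavelength:
λ' = 43.7 + 0.7716 = 44.4716 pm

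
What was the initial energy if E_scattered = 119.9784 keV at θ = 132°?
197.2999 keV

Convert final energy to wavelength (hc ≈ 1239.842 keV·pm):
λ' = hc/E' = 1239.842 / 119.9784 = 10.3339 pm

Calculate the Compton shift:
Δλ = λ_C(1 - cos(132°))
Δλ = 2.4263 × (1 - cos(132°))
Δλ = 4.0498 pm

Initial wavelength:
λ = λ' - Δλ = 10.3339 - 4.0498 = 6.2840 pm

Initial energy:
E = hc/λ = 1239.842 / 6.2840 = 197.2999 keV

(Intermediate values are shown rounded; full precision is carried through to the final answer.)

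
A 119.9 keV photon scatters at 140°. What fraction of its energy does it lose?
0.2930 (or 29.30%)

Calculate initial and final photon energies:

Initial: E₀ = 119.9 keV → λ₀ = 10.3406 pm
Compton shift: Δλ = 4.2850 pm
Final wavelength: λ' = 14.6256 pm
Final energy: E' = 84.7720 keV

Fractional energy loss:
(E₀ - E')/E₀ = (119.9000 - 84.7720)/119.9000
= 35.1280/119.9000
= 0.2930
= 29.30%

(Intermediate values are shown rounded; full precision is carried through to the final answer.)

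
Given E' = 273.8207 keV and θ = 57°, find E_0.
362.2000 keV

Convert final energy to wavelength (hc ≈ 1239.842 keV·pm):
λ' = hc/E' = 1239.842 / 273.8207 = 4.5279 pm

Calculate the Compton shift:
Δλ = λ_C(1 - cos(57°))
Δλ = 2.4263 × (1 - cos(57°))
Δλ = 1.1048 pm

Initial wavelength:
λ = λ' - Δλ = 4.5279 - 1.1048 = 3.4231 pm

Initial energy:
E = hc/λ = 1239.842 / 3.4231 = 362.2000 keV

(Intermediate values are shown rounded; full precision is carried through to the final answer.)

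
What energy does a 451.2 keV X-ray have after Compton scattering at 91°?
237.6755 keV

First convert energy to wavelength:
λ = hc/E, with hc ≈ 1239.842 keV·pm (i.e. 1239.842 eV·nm)

For E = 451.2 keV = 451200 eV:
λ = 1239.842 keV·pm / 451.2 keV
λ = 2.7479 pm

Calculate the Compton shift:
Δλ = λ_C(1 - cos(91°)) = 2.4263 × 1.0175
Δλ = 2.4687 pm

Final wavelength:
λ' = 2.7479 + 2.4687 = 5.2165 pm

Final energy:
E' = hc/λ' = 1239.842 / 5.2165 = 237.6755 keV

(Intermediate values are shown rounded; full precision is carried through to the final answer.)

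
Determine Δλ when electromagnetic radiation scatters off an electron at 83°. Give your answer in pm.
2.1306 pm

Using the Compton scattering formula:
Δλ = λ_C(1 - cos θ)

where λ_C = h/(m_e·c) ≈ 2.4263 pm is the Compton wavelength of an electron.

For θ = 83°:
cos(83°) = 0.1219
1 - cos(83°) = 0.8781

Δλ = 2.4263 × 0.8781
Δλ = 2.1306 pm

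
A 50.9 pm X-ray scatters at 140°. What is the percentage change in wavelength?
8.4184%

Calculate the Compton shift:
Δλ = λ_C(1 - cos(140°))
Δλ = 2.4263 × (1 - cos(140°))
Δλ = 2.4263 × 1.7660
Δλ = 4.2850 pm

Percentage change:
(Δλ/λ₀) × 100 = (4.2850/50.9) × 100
= 8.4184%

(Intermediate values are shown rounded; full precision is carried through to the final answer.)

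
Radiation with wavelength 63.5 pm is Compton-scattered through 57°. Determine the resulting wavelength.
64.6048 pm

Using the Compton scattering formula:
λ' = λ + Δλ = λ + λ_C(1 - cos θ)

Given:
- Initial wavelength λ = 63.5 pm
- Scattering angle θ = 57°
- Compton wavelength λ_C ≈ 2.4263 pm

Calculate the shift:
Δλ = 2.4263 × (1 - cos(57°))
Δλ = 2.4263 × 0.4554
Δλ = 1.1048 pm

Final wavelength:
λ' = 63.5 + 1.1048 = 64.6048 pm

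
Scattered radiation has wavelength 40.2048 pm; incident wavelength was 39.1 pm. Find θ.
57.00°

First find the wavelength shift:
Δλ = λ' - λ = 40.2048 - 39.1 = 1.1048 pm

Using Δλ = λ_C(1 - cos θ), with λ_C = h/(m_e·c) ≈ 2.42631024 pm:
cos θ = 1 - Δλ/λ_C
cos θ = 1 - 1.1048/2.42631024
cos θ = 0.544658

θ = arccos(0.544658)
θ = 57.00°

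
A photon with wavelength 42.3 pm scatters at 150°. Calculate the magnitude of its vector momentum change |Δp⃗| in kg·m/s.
2.8801e-23 kg·m/s

Photon momentum magnitude is p = h/λ.

Initial momentum:
p₀ = h/λ = 6.6261e-34/4.2300e-11 = 1.5664e-23 kg·m/s

After scattering:
λ' = λ + Δλ = 42.3 + 4.5276 = 46.8276 pm
p' = h/λ' = 6.6261e-34/4.6828e-11 = 1.4150e-23 kg·m/s

Momentum is a vector; the scattered photon's direction makes angle θ = 150° with the incident direction. The magnitude of the vector change Δp⃗ = p⃗₀ − p⃗' is found from the law of cosines:
|Δp⃗|² = p₀² + p'² − 2p₀p'cos θ
|Δp⃗|² = (1.5664e-23)² + (1.4150e-23)² − 2·1.5664e-23·1.4150e-23·cos(150°)
|Δp⃗| = 2.8801e-23 kg·m/s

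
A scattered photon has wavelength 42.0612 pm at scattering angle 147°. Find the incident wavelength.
37.6000 pm

From λ' = λ + Δλ, we have λ = λ' - Δλ

First calculate the Compton shift:
Δλ = λ_C(1 - cos θ)
Δλ = 2.4263 × (1 - cos(147°))
Δλ = 2.4263 × 1.8387
Δλ = 4.4612 pm

Initial wavelength:
λ = λ' - Δλ
λ = 42.0612 - 4.4612
λ = 37.6000 pm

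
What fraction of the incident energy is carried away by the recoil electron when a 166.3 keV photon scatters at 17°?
0.0140 (or 1.40%)

Calculate initial and final photon energies:

Initial: E₀ = 166.3 keV → λ₀ = 7.4555 pm
Compton shift: Δλ = 0.1060 pm
Final wavelength: λ' = 7.5615 pm
Final energy: E' = 163.9683 keV

Fractional energy loss:
(E₀ - E')/E₀ = (166.3000 - 163.9683)/166.3000
= 2.3317/166.3000
= 0.0140
= 1.40%

(Intermediate values are shown rounded; full precision is carried through to the final answer.)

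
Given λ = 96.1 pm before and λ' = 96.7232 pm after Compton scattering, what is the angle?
42.00°

First find the wavelength shift:
Δλ = λ' - λ = 96.7232 - 96.1 = 0.6232 pm

Using Δλ = λ_C(1 - cos θ), with λ_C = h/(m_e·c) ≈ 2.42631024 pm:
cos θ = 1 - Δλ/λ_C
cos θ = 1 - 0.6232/2.42631024
cos θ = 0.743149

θ = arccos(0.743149)
θ = 42.00°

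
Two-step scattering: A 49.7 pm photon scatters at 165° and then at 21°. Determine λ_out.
54.6311 pm

Apply Compton shift twice:

First scattering at θ₁ = 165°:
Δλ₁ = λ_C(1 - cos(165°))
Δλ₁ = 2.4263 × 1.9659
Δλ₁ = 4.7699 pm

After first scattering:
λ₁ = 49.7 + 4.7699 = 54.4699 pm

Second scattering at θ₂ = 21°:
Δλ₂ = λ_C(1 - cos(21°))
Δλ₂ = 2.4263 × 0.0664
Δλ₂ = 0.1612 pm

Final wavelength:
λ₂ = 54.4699 + 0.1612 = 54.6311 pm

Total shift: Δλ_total = 4.7699 + 0.1612 = 4.9311 pm

(Intermediate values are shown rounded; full precision is carried through to the final answer.)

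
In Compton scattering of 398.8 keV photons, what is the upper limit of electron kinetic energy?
243.0713 keV

Maximum energy transfer occurs at θ = 180° (backscattering).

Initial photon: E₀ = 398.8 keV → λ₀ = 3.1089 pm

Maximum Compton shift (at 180°):
Δλ_max = 2λ_C = 2 × 2.4263 = 4.8526 pm

Final wavelength:
λ' = 3.1089 + 4.8526 = 7.9616 pm

Minimum photon energy (maximum energy to electron):
E'_min = hc/λ' = 155.7287 keV

Maximum electron kinetic energy:
K_max = E₀ - E'_min = 398.8000 - 155.7287 = 243.0713 keV

(Intermediate values are shown rounded; full precision is carried through to the final answer.)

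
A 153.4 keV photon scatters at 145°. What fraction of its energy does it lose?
0.3532 (or 35.32%)

Calculate initial and final photon energies:

Initial: E₀ = 153.4 keV → λ₀ = 8.0824 pm
Compton shift: Δλ = 4.4138 pm
Final wavelength: λ' = 12.4962 pm
Final energy: E' = 99.2172 keV

Fractional energy loss:
(E₀ - E')/E₀ = (153.4000 - 99.2172)/153.4000
= 54.1828/153.4000
= 0.3532
= 35.32%

(Intermediate values are shown rounded; full precision is carried through to the final answer.)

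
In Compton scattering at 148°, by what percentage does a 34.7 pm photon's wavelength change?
12.9220%

Calculate the Compton shift:
Δλ = λ_C(1 - cos(148°))
Δλ = 2.4263 × (1 - cos(148°))
Δλ = 2.4263 × 1.8480
Δλ = 4.4839 pm

Percentage change:
(Δλ/λ₀) × 100 = (4.4839/34.7) × 100
= 12.9220%

(Intermediate values are shown rounded; full precision is carried through to the final answer.)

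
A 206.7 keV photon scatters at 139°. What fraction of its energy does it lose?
0.4151 (or 41.51%)

Calculate initial and final photon energies:

Initial: E₀ = 206.7 keV → λ₀ = 5.9983 pm
Compton shift: Δλ = 4.2575 pm
Final wavelength: λ' = 10.2557 pm
Final energy: E' = 120.8925 keV

Fractional energy loss:
(E₀ - E')/E₀ = (206.7000 - 120.8925)/206.7000
= 85.8075/206.7000
= 0.4151
= 41.51%

(Intermediate values are shown rounded; full precision is carried through to the final answer.)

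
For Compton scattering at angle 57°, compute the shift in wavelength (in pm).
1.1048 pm

Using the Compton scattering formula:
Δλ = λ_C(1 - cos θ)

where λ_C = h/(m_e·c) ≈ 2.4263 pm is the Compton wavelength of an electron.

For θ = 57°:
cos(57°) = 0.5446
1 - cos(57°) = 0.4554

Δλ = 2.4263 × 0.4554
Δλ = 1.1048 pm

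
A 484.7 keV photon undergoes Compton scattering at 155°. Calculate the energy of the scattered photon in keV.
172.6018 keV

First convert energy to wavelength:
λ = hc/E, with hc ≈ 1239.842 keV·pm (i.e. 1239.842 eV·nm)

For E = 484.7 keV = 484700 eV:
λ = 1239.842 keV·pm / 484.7 keV
λ = 2.5580 pm

Calculate the Compton shift:
Δλ = λ_C(1 - cos(155°)) = 2.4263 × 1.9063
Δλ = 4.6253 pm

Final wavelength:
λ' = 2.5580 + 4.6253 = 7.1833 pm

Final energy:
E' = hc/λ' = 1239.842 / 7.1833 = 172.6018 keV

(Intermediate values are shown rounded; full precision is carried through to the final answer.)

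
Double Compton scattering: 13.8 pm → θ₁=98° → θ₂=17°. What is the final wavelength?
16.6700 pm

Apply Compton shift twice:

First scattering at θ₁ = 98°:
Δλ₁ = λ_C(1 - cos(98°))
Δλ₁ = 2.4263 × 1.1392
Δλ₁ = 2.7640 pm

After first scattering:
λ₁ = 13.8 + 2.7640 = 16.5640 pm

Second scattering at θ₂ = 17°:
Δλ₂ = λ_C(1 - cos(17°))
Δλ₂ = 2.4263 × 0.0437
Δλ₂ = 0.1060 pm

Final wavelength:
λ₂ = 16.5640 + 0.1060 = 16.6700 pm

Total shift: Δλ_total = 2.7640 + 0.1060 = 2.8700 pm

(Intermediate values are shown rounded; full precision is carried through to the final answer.)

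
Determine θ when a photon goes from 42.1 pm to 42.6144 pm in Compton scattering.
38.00°

First find the wavelength shift:
Δλ = λ' - λ = 42.6144 - 42.1 = 0.5144 pm

Using Δλ = λ_C(1 - cos θ), with λ_C = h/(m_e·c) ≈ 2.42631024 pm:
cos θ = 1 - Δλ/λ_C
cos θ = 1 - 0.5144/2.42631024
cos θ = 0.787991

θ = arccos(0.787991)
θ = 38.00°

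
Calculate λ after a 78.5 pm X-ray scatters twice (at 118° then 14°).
82.1375 pm

Apply Compton shift twice:

First scattering at θ₁ = 118°:
Δλ₁ = λ_C(1 - cos(118°))
Δλ₁ = 2.4263 × 1.4695
Δλ₁ = 3.5654 pm

After first scattering:
λ₁ = 78.5 + 3.5654 = 82.0654 pm

Second scattering at θ₂ = 14°:
Δλ₂ = λ_C(1 - cos(14°))
Δλ₂ = 2.4263 × 0.0297
Δλ₂ = 0.0721 pm

Final wavelength:
λ₂ = 82.0654 + 0.0721 = 82.1375 pm

Total shift: Δλ_total = 3.5654 + 0.0721 = 3.6375 pm

(Intermediate values are shown rounded; full precision is carried through to the final answer.)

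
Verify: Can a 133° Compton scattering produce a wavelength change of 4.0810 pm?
Yes, consistent

Calculate the expected shift for θ = 133°:

Δλ_expected = λ_C(1 - cos(133°))
Δλ_expected = 2.4263 × (1 - cos(133°))
Δλ_expected = 2.4263 × 1.6820
Δλ_expected = 4.0810 pm

Given shift: 4.0810 pm
Expected shift: 4.0810 pm
Difference: 0.0000 pm

The values match. This is consistent with Compton scattering at the stated angle.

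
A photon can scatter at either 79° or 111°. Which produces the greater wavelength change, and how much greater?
111° produces the larger shift by a factor of 1.679

Calculate both shifts using Δλ = λ_C(1 - cos θ):

For θ₁ = 79°:
Δλ₁ = 2.4263 × (1 - cos(79°))
Δλ₁ = 2.4263 × 0.8092
Δλ₁ = 1.9633 pm

For θ₂ = 111°:
Δλ₂ = 2.4263 × (1 - cos(111°))
Δλ₂ = 2.4263 × 1.3584
Δλ₂ = 3.2958 pm

The 111° angle produces the larger shift.
Ratio: 3.2958/1.9633 = 1.679

(Intermediate values are shown rounded; full precision is carried through to the final answer.)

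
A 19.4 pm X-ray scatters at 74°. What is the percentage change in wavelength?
9.0594%

Calculate the Compton shift:
Δλ = λ_C(1 - cos(74°))
Δλ = 2.4263 × (1 - cos(74°))
Δλ = 2.4263 × 0.7244
Δλ = 1.7575 pm

Percentage change:
(Δλ/λ₀) × 100 = (1.7575/19.4) × 100
= 9.0594%

(Intermediate values are shown rounded; full precision is carried through to the final answer.)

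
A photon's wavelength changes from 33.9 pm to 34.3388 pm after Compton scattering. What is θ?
35.00°

First find the wavelength shift:
Δλ = λ' - λ = 34.3388 - 33.9 = 0.4388 pm

Using Δλ = λ_C(1 - cos θ), with λ_C = h/(m_e·c) ≈ 2.42631024 pm:
cos θ = 1 - Δλ/λ_C
cos θ = 1 - 0.4388/2.42631024
cos θ = 0.819149

θ = arccos(0.819149)
θ = 35.00°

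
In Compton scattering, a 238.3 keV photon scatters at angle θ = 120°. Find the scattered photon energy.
140.2167 keV

First convert energy to wavelength:
λ = hc/E, with hc ≈ 1239.842 keV·pm (i.e. 1239.842 eV·nm)

For E = 238.3 keV = 238300 eV:
λ = 1239.842 keV·pm / 238.3 keV
λ = 5.2029 pm

Calculate the Compton shift:
Δλ = λ_C(1 - cos(120°)) = 2.4263 × 1.5000
Δλ = 3.6395 pm

Final wavelength:
λ' = 5.2029 + 3.6395 = 8.8423 pm

Final energy:
E' = hc/λ' = 1239.842 / 8.8423 = 140.2167 keV

(Intermediate values are shown rounded; full precision is carried through to the final answer.)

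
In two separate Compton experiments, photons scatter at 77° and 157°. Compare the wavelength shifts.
157° produces the larger shift by a factor of 2.478

Calculate both shifts using Δλ = λ_C(1 - cos θ):

For θ₁ = 77°:
Δλ₁ = 2.4263 × (1 - cos(77°))
Δλ₁ = 2.4263 × 0.7750
Δλ₁ = 1.8805 pm

For θ₂ = 157°:
Δλ₂ = 2.4263 × (1 - cos(157°))
Δλ₂ = 2.4263 × 1.9205
Δλ₂ = 4.6597 pm

The 157° angle produces the larger shift.
Ratio: 4.6597/1.8805 = 2.478

(Intermediate values are shown rounded; full precision is carried through to the final answer.)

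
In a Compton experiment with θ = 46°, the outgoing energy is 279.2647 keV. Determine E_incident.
335.2000 keV

Convert final energy to wavelength (hc ≈ 1239.842 keV·pm):
λ' = hc/E' = 1239.842 / 279.2647 = 4.4397 pm

Calculate the Compton shift:
Δλ = λ_C(1 - cos(46°))
Δλ = 2.4263 × (1 - cos(46°))
Δλ = 0.7409 pm

Initial wavelength:
λ = λ' - Δλ = 4.4397 - 0.7409 = 3.6988 pm

Initial energy:
E = hc/λ = 1239.842 / 3.6988 = 335.2000 keV

(Intermediate values are shown rounded; full precision is carried through to the final answer.)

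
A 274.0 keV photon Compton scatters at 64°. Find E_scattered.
210.5833 keV

First convert energy to wavelength:
λ = hc/E, with hc ≈ 1239.842 keV·pm (i.e. 1239.842 eV·nm)

For E = 274.0 keV = 274000 eV:
λ = 1239.842 keV·pm / 274.0 keV
λ = 4.5250 pm

Calculate the Compton shift:
Δλ = λ_C(1 - cos(64°)) = 2.4263 × 0.5616
Δλ = 1.3627 pm

Final wavelength:
λ' = 4.5250 + 1.3627 = 5.8877 pm

Final energy:
E' = hc/λ' = 1239.842 / 5.8877 = 210.5833 keV

(Intermediate values are shown rounded; full precision is carried through to the final answer.)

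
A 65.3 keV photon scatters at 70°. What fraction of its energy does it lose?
0.0776 (or 7.76%)

Calculate initial and final photon energies:

Initial: E₀ = 65.3 keV → λ₀ = 18.9869 pm
Compton shift: Δλ = 1.5965 pm
Final wavelength: λ' = 20.5833 pm
Final energy: E' = 60.2353 keV

Fractional energy loss:
(E₀ - E')/E₀ = (65.3000 - 60.2353)/65.3000
= 5.0647/65.3000
= 0.0776
= 7.76%

(Intermediate values are shown rounded; full precision is carried through to the final answer.)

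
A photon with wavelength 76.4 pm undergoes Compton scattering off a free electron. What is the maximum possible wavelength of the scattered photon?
81.2526 pm (at θ = 180°)

The Compton shift is Δλ = λ_C(1 − cos θ).

Since cos θ ranges from −1 to 1, the factor (1 − cos θ) ranges from 0 to 2; the maximum shift occurs at θ = 180° (backscattering):
Δλ_max = 2λ_C = 2 × 2.4263 pm = 4.8526 pm

Maximum scattered wavelength:
λ'_max = λ₀ + Δλ_max = 76.4 + 4.8526 = 81.2526 pm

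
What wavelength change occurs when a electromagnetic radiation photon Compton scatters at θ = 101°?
2.8893 pm

Using the Compton scattering formula:
Δλ = λ_C(1 - cos θ)

where λ_C = h/(m_e·c) ≈ 2.4263 pm is the Compton wavelength of an electron.

For θ = 101°:
cos(101°) = -0.1908
1 - cos(101°) = 1.1908

Δλ = 2.4263 × 1.1908
Δλ = 2.8893 pm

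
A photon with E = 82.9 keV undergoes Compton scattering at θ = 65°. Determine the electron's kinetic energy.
7.1001 keV

By energy conservation: K_e = E_initial - E_final

First find the scattered photon energy:
Initial wavelength: λ = hc/E = 14.9559 pm
Compton shift: Δλ = λ_C(1 - cos(65°)) = 1.4009 pm
Final wavelength: λ' = 14.9559 + 1.4009 = 16.3568 pm
Final photon energy: E' = hc/λ' = 75.7999 keV

Electron kinetic energy:
K_e = E - E' = 82.9000 - 75.7999 = 7.1001 keV

(Intermediate values are shown rounded; full precision is carried through to the final answer.)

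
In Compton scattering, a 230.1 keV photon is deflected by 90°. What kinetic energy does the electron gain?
71.4426 keV

By energy conservation: K_e = E_initial - E_final

First find the scattered photon energy:
Initial wavelength: λ = hc/E = 5.3883 pm
Compton shift: Δλ = λ_C(1 - cos(90°)) = 2.4263 pm
Final wavelength: λ' = 5.3883 + 2.4263 = 7.8146 pm
Final photon energy: E' = hc/λ' = 158.6574 keV

Electron kinetic energy:
K_e = E - E' = 230.1000 - 158.6574 = 71.4426 keV

(Intermediate values are shown rounded; full precision is carried through to the final answer.)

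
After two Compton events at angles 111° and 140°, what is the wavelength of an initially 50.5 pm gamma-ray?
58.0808 pm

Apply Compton shift twice:

First scattering at θ₁ = 111°:
Δλ₁ = λ_C(1 - cos(111°))
Δλ₁ = 2.4263 × 1.3584
Δλ₁ = 3.2958 pm

After first scattering:
λ₁ = 50.5 + 3.2958 = 53.7958 pm

Second scattering at θ₂ = 140°:
Δλ₂ = λ_C(1 - cos(140°))
Δλ₂ = 2.4263 × 1.7660
Δλ₂ = 4.2850 pm

Final wavelength:
λ₂ = 53.7958 + 4.2850 = 58.0808 pm

Total shift: Δλ_total = 3.2958 + 4.2850 = 7.5808 pm

(Intermediate values are shown rounded; full precision is carried through to the final answer.)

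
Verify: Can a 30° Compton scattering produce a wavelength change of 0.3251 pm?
Yes, consistent

Calculate the expected shift for θ = 30°:

Δλ_expected = λ_C(1 - cos(30°))
Δλ_expected = 2.4263 × (1 - cos(30°))
Δλ_expected = 2.4263 × 0.1340
Δλ_expected = 0.3251 pm

Given shift: 0.3251 pm
Expected shift: 0.3251 pm
Difference: 0.0000 pm

The values match. This is consistent with Compton scattering at the stated angle.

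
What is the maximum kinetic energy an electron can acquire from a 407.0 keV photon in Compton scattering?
250.0364 keV

Maximum energy transfer occurs at θ = 180° (backscattering).

Initial photon: E₀ = 407.0 keV → λ₀ = 3.0463 pm

Maximum Compton shift (at 180°):
Δλ_max = 2λ_C = 2 × 2.4263 = 4.8526 pm

Final wavelength:
λ' = 3.0463 + 4.8526 = 7.8989 pm

Minimum photon energy (maximum energy to electron):
E'_min = hc/λ' = 156.9636 keV

Maximum electron kinetic energy:
K_max = E₀ - E'_min = 407.0000 - 156.9636 = 250.0364 keV

(Intermediate values are shown rounded; full precision is carried through to the final answer.)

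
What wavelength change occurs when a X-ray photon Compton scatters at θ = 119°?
3.6026 pm

Using the Compton scattering formula:
Δλ = λ_C(1 - cos θ)

where λ_C = h/(m_e·c) ≈ 2.4263 pm is the Compton wavelength of an electron.

For θ = 119°:
cos(119°) = -0.4848
1 - cos(119°) = 1.4848

Δλ = 2.4263 × 1.4848
Δλ = 3.6026 pm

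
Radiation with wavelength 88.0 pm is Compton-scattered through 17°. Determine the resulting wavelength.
88.1060 pm

Using the Compton scattering formula:
λ' = λ + Δλ = λ + λ_C(1 - cos θ)

Given:
- Initial wavelength λ = 88.0 pm
- Scattering angle θ = 17°
- Compton wavelength λ_C ≈ 2.4263 pm

Calculate the shift:
Δλ = 2.4263 × (1 - cos(17°))
Δλ = 2.4263 × 0.0437
Δλ = 0.1060 pm

Final wavelength:
λ' = 88.0 + 0.1060 = 88.1060 pm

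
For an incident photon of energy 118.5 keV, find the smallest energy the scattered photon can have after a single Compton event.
80.9538 keV (at θ = 180°)

The scattered photon has minimum energy when its wavelength is maximum, i.e., when the Compton shift Δλ = λ_C(1 − cos θ) is maximum. This occurs at θ = 180° (backscattering), giving Δλ_max = 2λ_C = 4.8526 pm.

Initial wavelength: λ₀ = hc/E₀ = 10.4628 pm
Maximum final wavelength: λ'_max = λ₀ + 2λ_C = 10.4628 + 4.8526 = 15.3154 pm
Minimum final energy: E'_min = hc/λ'_max = 80.9538 keV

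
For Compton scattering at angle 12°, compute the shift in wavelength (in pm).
0.0530 pm

Using the Compton scattering formula:
Δλ = λ_C(1 - cos θ)

where λ_C = h/(m_e·c) ≈ 2.4263 pm is the Compton wavelength of an electron.

For θ = 12°:
cos(12°) = 0.9781
1 - cos(12°) = 0.0219

Δλ = 2.4263 × 0.0219
Δλ = 0.0530 pm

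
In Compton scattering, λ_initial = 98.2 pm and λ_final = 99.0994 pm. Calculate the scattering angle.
51.00°

First find the wavelength shift:
Δλ = λ' - λ = 99.0994 - 98.2 = 0.8994 pm

Using Δλ = λ_C(1 - cos θ), with λ_C = h/(m_e·c) ≈ 2.42631024 pm:
cos θ = 1 - Δλ/λ_C
cos θ = 1 - 0.8994/2.42631024
cos θ = 0.629314

θ = arccos(0.629314)
θ = 51.00°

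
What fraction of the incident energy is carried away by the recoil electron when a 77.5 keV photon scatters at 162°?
0.2283 (or 22.83%)

Calculate initial and final photon energies:

Initial: E₀ = 77.5 keV → λ₀ = 15.9980 pm
Compton shift: Δλ = 4.7339 pm
Final wavelength: λ' = 20.7318 pm
Final energy: E' = 59.8038 keV

Fractional energy loss:
(E₀ - E')/E₀ = (77.5000 - 59.8038)/77.5000
= 17.6962/77.5000
= 0.2283
= 22.83%

(Intermediate values are shown rounded; full precision is carried through to the final answer.)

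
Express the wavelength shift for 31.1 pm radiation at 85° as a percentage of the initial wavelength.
7.1217%

Calculate the Compton shift:
Δλ = λ_C(1 - cos(85°))
Δλ = 2.4263 × (1 - cos(85°))
Δλ = 2.4263 × 0.9128
Δλ = 2.2148 pm

Percentage change:
(Δλ/λ₀) × 100 = (2.2148/31.1) × 100
= 7.1217%

(Intermediate values are shown rounded; full precision is carried through to the final answer.)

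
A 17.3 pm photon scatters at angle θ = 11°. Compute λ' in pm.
17.3446 pm

Using the Compton scattering formula:
λ' = λ + Δλ = λ + λ_C(1 - cos θ)

Given:
- Initial wavelength λ = 17.3 pm
- Scattering angle θ = 11°
- Compton wavelength λ_C ≈ 2.4263 pm

Calculate the shift:
Δλ = 2.4263 × (1 - cos(11°))
Δλ = 2.4263 × 0.0184
Δλ = 0.0446 pm

Final wavelength:
λ' = 17.3 + 0.0446 = 17.3446 pm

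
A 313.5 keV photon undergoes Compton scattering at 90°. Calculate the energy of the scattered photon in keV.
194.2976 keV

First convert energy to wavelength:
λ = hc/E, with hc ≈ 1239.842 keV·pm (i.e. 1239.842 eV·nm)

For E = 313.5 keV = 313500 eV:
λ = 1239.842 keV·pm / 313.5 keV
λ = 3.9548 pm

Calculate the Compton shift:
Δλ = λ_C(1 - cos(90°)) = 2.4263 × 1.0000
Δλ = 2.4263 pm

Final wavelength:
λ' = 3.9548 + 2.4263 = 6.3811 pm

Final energy:
E' = hc/λ' = 1239.842 / 6.3811 = 194.2976 keV

(Intermediate values are shown rounded; full precision is carried through to the final answer.)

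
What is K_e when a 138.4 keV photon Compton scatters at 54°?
13.8998 keV

By energy conservation: K_e = E_initial - E_final

First find the scattered photon energy:
Initial wavelength: λ = hc/E = 8.9584 pm
Compton shift: Δλ = λ_C(1 - cos(54°)) = 1.0002 pm
Final wavelength: λ' = 8.9584 + 1.0002 = 9.9586 pm
Final photon energy: E' = hc/λ' = 124.5002 keV

Electron kinetic energy:
K_e = E - E' = 138.4000 - 124.5002 = 13.8998 keV

(Intermediate values are shown rounded; full precision is carried through to the final answer.)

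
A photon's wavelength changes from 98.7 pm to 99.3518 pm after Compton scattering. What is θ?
43.00°

First find the wavelength shift:
Δλ = λ' - λ = 99.3518 - 98.7 = 0.6518 pm

Using Δλ = λ_C(1 - cos θ), with λ_C = h/(m_e·c) ≈ 2.42631024 pm:
cos θ = 1 - Δλ/λ_C
cos θ = 1 - 0.6518/2.42631024
cos θ = 0.731362

θ = arccos(0.731362)
θ = 43.00°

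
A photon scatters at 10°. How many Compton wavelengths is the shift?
0.0152 λ_C

The Compton shift formula is:
Δλ = λ_C(1 - cos θ)

Dividing both sides by λ_C:
Δλ/λ_C = 1 - cos θ

For θ = 10°:
Δλ/λ_C = 1 - cos(10°)
Δλ/λ_C = 1 - 0.9848
Δλ/λ_C = 0.0152

This means the shift is 0.0152 × λ_C = 0.0369 pm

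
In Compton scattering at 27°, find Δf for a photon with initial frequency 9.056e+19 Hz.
6.699e+18 Hz (decrease)

Convert frequency to wavelength (c = 299792458 m/s):
λ₀ = c/f₀ = 299792458/9.056e+19 = 3.3104291e-12 m = 3.3104 pm

Calculate Compton shift:
Δλ = λ_C(1 - cos(27°)) = 0.2645 pm

Final wavelength:
λ' = λ₀ + Δλ = 3.3104 + 0.2645 = 3.5749 pm

Final frequency:
f' = c/λ' = 299792458/3.5748811e-12 = 8.3860820e+19 Hz

Frequency shift (decrease):
Δf = f₀ - f' = 9.056e+19 - 8.3860820e+19 = 6.699e+18 Hz

(Intermediate values are shown rounded; full precision is carried through to the final answer.)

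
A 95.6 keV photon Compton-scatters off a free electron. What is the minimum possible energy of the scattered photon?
69.5693 keV (at θ = 180°)

The scattered photon has minimum energy when its wavelength is maximum, i.e., when the Compton shift Δλ = λ_C(1 − cos θ) is maximum. This occurs at θ = 180° (backscattering), giving Δλ_max = 2λ_C = 4.8526 pm.

Initial wavelength: λ₀ = hc/E₀ = 12.9691 pm
Maximum final wavelength: λ'_max = λ₀ + 2λ_C = 12.9691 + 4.8526 = 17.8217 pm
Minimum final energy: E'_min = hc/λ'_max = 69.5693 keV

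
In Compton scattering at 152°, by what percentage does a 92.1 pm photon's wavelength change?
4.9605%

Calculate the Compton shift:
Δλ = λ_C(1 - cos(152°))
Δλ = 2.4263 × (1 - cos(152°))
Δλ = 2.4263 × 1.8829
Δλ = 4.5686 pm

Percentage change:
(Δλ/λ₀) × 100 = (4.5686/92.1) × 100
= 4.9605%

(Intermediate values are shown rounded; full precision is carried through to the final answer.)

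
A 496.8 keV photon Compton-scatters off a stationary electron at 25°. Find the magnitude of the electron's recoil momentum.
1.1224e-22 kg·m/s

The electron is initially at rest, so by conservation of momentum:
p⃗_e = p⃗₀ − p⃗'  (incident photon momentum minus scattered photon momentum)

Photon momentum magnitudes (p = h/λ = E/c):
λ₀ = hc/E₀ = 2.4957 pm → p₀ = h/λ₀ = 2.6550e-22 kg·m/s
Δλ = λ_C(1 − cos 25°) = 0.2273 pm
λ' = 2.7230 pm → p' = h/λ' = 2.4334e-22 kg·m/s

The scattered photon makes angle θ = 25° with the incident direction, so by the law of cosines:
|p⃗_e|² = p₀² + p'² − 2p₀p'cos θ
|p⃗_e|² = (2.6550e-22)² + (2.4334e-22)² − 2·2.6550e-22·2.4334e-22·cos(25°)
|p⃗_e| = 1.1224e-22 kg·m/s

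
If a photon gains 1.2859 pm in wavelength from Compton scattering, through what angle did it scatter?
61.96°

From the Compton formula Δλ = λ_C(1 - cos θ), we can solve for θ:

cos θ = 1 - Δλ/λ_C

Given:
- Δλ = 1.2859 pm
- λ_C = h/(m_e·c) ≈ 2.42631024 pm

cos θ = 1 - 1.2859/2.42631024
cos θ = 1 - 0.529982
cos θ = 0.470018

θ = arccos(0.470018)
θ = 61.96°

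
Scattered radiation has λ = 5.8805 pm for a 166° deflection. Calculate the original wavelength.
1.1000 pm

From λ' = λ + Δλ, we have λ = λ' - Δλ

First calculate the Compton shift:
Δλ = λ_C(1 - cos θ)
Δλ = 2.4263 × (1 - cos(166°))
Δλ = 2.4263 × 1.9703
Δλ = 4.7805 pm

Initial wavelength:
λ = λ' - Δλ
λ = 5.8805 - 4.7805
λ = 1.1000 pm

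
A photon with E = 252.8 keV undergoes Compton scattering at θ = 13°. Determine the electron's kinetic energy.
3.1653 keV

By energy conservation: K_e = E_initial - E_final

First find the scattered photon energy:
Initial wavelength: λ = hc/E = 4.9044 pm
Compton shift: Δλ = λ_C(1 - cos(13°)) = 0.0622 pm
Final wavelength: λ' = 4.9044 + 0.0622 = 4.9666 pm
Final photon energy: E' = hc/λ' = 249.6347 keV

Electron kinetic energy:
K_e = E - E' = 252.8000 - 249.6347 = 3.1653 keV

(Intermediate values are shown rounded; full precision is carried through to the final answer.)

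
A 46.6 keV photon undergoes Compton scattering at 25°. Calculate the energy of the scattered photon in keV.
46.2052 keV

First convert energy to wavelength:
λ = hc/E, with hc ≈ 1239.842 keV·pm (i.e. 1239.842 eV·nm)

For E = 46.6 keV = 46600 eV:
λ = 1239.842 keV·pm / 46.6 keV
λ = 26.6061 pm

Calculate the Compton shift:
Δλ = λ_C(1 - cos(25°)) = 2.4263 × 0.0937
Δλ = 0.2273 pm

Final wavelength:
λ' = 26.6061 + 0.2273 = 26.8334 pm

Final energy:
E' = hc/λ' = 1239.842 / 26.8334 = 46.2052 keV

(Intermediate values are shown rounded; full precision is carried through to the final answer.)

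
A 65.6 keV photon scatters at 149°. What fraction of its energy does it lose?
0.1925 (or 19.25%)

Calculate initial and final photon energies:

Initial: E₀ = 65.6 keV → λ₀ = 18.9000 pm
Compton shift: Δλ = 4.5061 pm
Final wavelength: λ' = 23.4061 pm
Final energy: E' = 52.9709 keV

Fractional energy loss:
(E₀ - E')/E₀ = (65.6000 - 52.9709)/65.6000
= 12.6291/65.6000
= 0.1925
= 19.25%

(Intermediate values are shown rounded; full precision is carried through to the final answer.)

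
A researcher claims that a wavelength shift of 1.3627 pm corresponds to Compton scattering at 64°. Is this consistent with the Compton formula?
Yes, consistent

Calculate the expected shift for θ = 64°:

Δλ_expected = λ_C(1 - cos(64°))
Δλ_expected = 2.4263 × (1 - cos(64°))
Δλ_expected = 2.4263 × 0.5616
Δλ_expected = 1.3627 pm

Given shift: 1.3627 pm
Expected shift: 1.3627 pm
Difference: 0.0000 pm

The values match. This is consistent with Compton scattering at the stated angle.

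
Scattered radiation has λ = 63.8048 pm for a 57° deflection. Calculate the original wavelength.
62.7000 pm

From λ' = λ + Δλ, we have λ = λ' - Δλ

First calculate the Compton shift:
Δλ = λ_C(1 - cos θ)
Δλ = 2.4263 × (1 - cos(57°))
Δλ = 2.4263 × 0.4554
Δλ = 1.1048 pm

Initial wavelength:
λ = λ' - Δλ
λ = 63.8048 - 1.1048
λ = 62.7000 pm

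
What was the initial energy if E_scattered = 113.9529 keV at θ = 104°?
157.6001 keV

Convert final energy to wavelength (hc ≈ 1239.842 keV·pm):
λ' = hc/E' = 1239.842 / 113.9529 = 10.8803 pm

Calculate the Compton shift:
Δλ = λ_C(1 - cos(104°))
Δλ = 2.4263 × (1 - cos(104°))
Δλ = 3.0133 pm

Initial wavelength:
λ = λ' - Δλ = 10.8803 - 3.0133 = 7.8670 pm

Initial energy:
E = hc/λ = 1239.842 / 7.8670 = 157.6001 keV

(Intermediate values are shown rounded; full precision is carried through to the final answer.)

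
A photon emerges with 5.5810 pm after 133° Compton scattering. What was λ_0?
1.5000 pm

From λ' = λ + Δλ, we have λ = λ' - Δλ

First calculate the Compton shift:
Δλ = λ_C(1 - cos θ)
Δλ = 2.4263 × (1 - cos(133°))
Δλ = 2.4263 × 1.6820
Δλ = 4.0810 pm

Initial wavelength:
λ = λ' - Δλ
λ = 5.5810 - 4.0810
λ = 1.5000 pm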